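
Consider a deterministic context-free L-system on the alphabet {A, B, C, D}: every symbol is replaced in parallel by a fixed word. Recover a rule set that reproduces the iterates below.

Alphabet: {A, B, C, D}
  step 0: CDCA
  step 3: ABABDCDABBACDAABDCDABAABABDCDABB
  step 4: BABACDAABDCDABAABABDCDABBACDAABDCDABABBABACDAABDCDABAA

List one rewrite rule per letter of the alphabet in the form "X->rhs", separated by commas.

A->B, B->A, C->ABD, D->CDA

  step 3 ⇒ step 4: ABABDCDABBACDAABDCDABAABABDCDABB ⇒ B·A·B·A·CDA·ABD·CDA·B·A·A·B·ABD·CDA·B·B·A·CDA·ABD·CDA·B·A·B·B·A·B·A·CDA·ABD·CDA·B·A·A
    A ↦ B
    B ↦ A
    C ↦ ABD
    D ↦ CDA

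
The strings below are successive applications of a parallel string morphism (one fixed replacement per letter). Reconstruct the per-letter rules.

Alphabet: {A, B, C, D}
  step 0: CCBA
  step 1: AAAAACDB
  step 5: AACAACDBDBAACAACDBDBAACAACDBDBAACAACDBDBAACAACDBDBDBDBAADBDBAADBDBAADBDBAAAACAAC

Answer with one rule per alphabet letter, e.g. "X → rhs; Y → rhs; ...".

  step 0 ⇒ step 1: CCBA ⇒ AA·AA·AC·DB
    A ↦ DB
    B ↦ AC
    C ↦ AA
    D ↦ A  (constrained at step 1)

A->DB, B->AC, C->AA, D->A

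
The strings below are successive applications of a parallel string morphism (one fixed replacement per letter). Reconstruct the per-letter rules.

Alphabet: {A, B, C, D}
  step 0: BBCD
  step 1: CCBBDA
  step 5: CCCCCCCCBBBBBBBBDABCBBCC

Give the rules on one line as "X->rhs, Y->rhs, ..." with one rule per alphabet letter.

A->B, B->C, C->BB, D->DA

  step 0 ⇒ step 1: BBCD ⇒ C·C·BB·DA
    B ↦ C
    C ↦ BB
    D ↦ DA
    A ↦ B  (constrained at step 1)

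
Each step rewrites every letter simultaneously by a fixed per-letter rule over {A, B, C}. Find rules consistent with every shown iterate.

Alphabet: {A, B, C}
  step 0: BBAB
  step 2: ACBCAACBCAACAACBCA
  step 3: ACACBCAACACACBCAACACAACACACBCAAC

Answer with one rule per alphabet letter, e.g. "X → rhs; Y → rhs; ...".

  step 2 ⇒ step 3: ACBCAACBCAACAACBCA ⇒ AC·A·CBC·A·AC·AC·A·CBC·A·AC·AC·A·AC·AC·A·CBC·A·AC
    A ↦ AC
    B ↦ CBC
    C ↦ A

A->AC, B->CBC, C->A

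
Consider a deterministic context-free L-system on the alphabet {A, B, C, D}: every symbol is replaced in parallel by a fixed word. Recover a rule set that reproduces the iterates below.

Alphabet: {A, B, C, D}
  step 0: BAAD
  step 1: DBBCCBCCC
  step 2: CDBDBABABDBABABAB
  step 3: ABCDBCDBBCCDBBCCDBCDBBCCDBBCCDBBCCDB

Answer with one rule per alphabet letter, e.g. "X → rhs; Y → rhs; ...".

A->BCC, B->DB, C->AB, D->C

  step 2 ⇒ step 3: CDBDBABABDBABABAB ⇒ AB·C·DB·C·DB·BCC·DB·BCC·DB·C·DB·BCC·DB·BCC·DB·BCC·DB
    A ↦ BCC
    B ↦ DB
    C ↦ AB
    D ↦ C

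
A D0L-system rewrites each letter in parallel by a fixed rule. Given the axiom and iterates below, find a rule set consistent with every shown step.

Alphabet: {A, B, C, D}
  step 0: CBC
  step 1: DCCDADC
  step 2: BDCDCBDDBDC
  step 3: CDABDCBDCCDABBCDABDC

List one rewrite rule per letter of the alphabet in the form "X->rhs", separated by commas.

A->DD, B->CDA, C->DC, D->B

  step 2 ⇒ step 3: BDCDCBDDBDC ⇒ CDA·B·DC·B·DC·CDA·B·B·CDA·B·DC
    B ↦ CDA
    C ↦ DC
    D ↦ B
  step 1 ⇒ step 2: DCCDADC ⇒ B·DC·DC·B·DD·B·DC
    A ↦ DD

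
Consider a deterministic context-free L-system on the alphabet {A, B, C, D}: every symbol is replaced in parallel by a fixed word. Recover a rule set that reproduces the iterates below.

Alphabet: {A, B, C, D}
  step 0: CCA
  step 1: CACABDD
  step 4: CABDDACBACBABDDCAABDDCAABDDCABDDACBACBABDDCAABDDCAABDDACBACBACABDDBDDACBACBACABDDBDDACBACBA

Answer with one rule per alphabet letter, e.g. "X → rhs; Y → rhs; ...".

  step 0 ⇒ step 1: CCA ⇒ CA·CA·BDD
    A ↦ BDD
    C ↦ CA
    B ↦ A  (constrained at step 1)
    D ↦ CBA  (constrained at step 1)

A->BDD, B->A, C->CA, D->CBA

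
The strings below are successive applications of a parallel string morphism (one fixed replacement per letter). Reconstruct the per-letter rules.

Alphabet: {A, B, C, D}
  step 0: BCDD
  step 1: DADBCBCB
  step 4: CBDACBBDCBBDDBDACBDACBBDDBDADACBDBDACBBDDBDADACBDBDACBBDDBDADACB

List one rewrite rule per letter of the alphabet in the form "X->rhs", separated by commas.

A->BD, B->DA, C->DB, D->CB

  step 0 ⇒ step 1: BCDD ⇒ DA·DB·CB·CB
    B ↦ DA
    C ↦ DB
    D ↦ CB
    A ↦ BD  (constrained at step 1)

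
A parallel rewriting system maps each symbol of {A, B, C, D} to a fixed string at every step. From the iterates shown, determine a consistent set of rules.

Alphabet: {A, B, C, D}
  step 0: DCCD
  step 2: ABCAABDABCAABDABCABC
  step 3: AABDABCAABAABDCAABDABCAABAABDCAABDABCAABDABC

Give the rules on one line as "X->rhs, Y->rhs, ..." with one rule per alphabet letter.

A->AAB, B->D, C->ABC, D->C

  step 2 ⇒ step 3: ABCAABDABCAABDABCABC ⇒ AAB·D·ABC·AAB·AAB·D·C·AAB·D·ABC·AAB·AAB·D·C·AAB·D·ABC·AAB·D·ABC
    A ↦ AAB
    B ↦ D
    C ↦ ABC
    D ↦ C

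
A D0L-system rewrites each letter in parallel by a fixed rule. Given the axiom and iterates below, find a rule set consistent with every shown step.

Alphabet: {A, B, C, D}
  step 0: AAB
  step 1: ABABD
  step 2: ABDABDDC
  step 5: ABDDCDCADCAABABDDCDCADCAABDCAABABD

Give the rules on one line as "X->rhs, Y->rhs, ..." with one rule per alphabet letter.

A->AB, B->D, C->A, D->DC

  step 1 ⇒ step 2: ABABD ⇒ AB·D·AB·D·DC
    A ↦ AB
    B ↦ D
    D ↦ DC
    C ↦ A  (constrained at step 2)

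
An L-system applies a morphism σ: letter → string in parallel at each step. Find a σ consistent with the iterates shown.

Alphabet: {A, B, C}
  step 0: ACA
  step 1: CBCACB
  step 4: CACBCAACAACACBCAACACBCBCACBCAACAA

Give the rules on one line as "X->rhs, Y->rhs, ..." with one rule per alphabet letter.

A->CB, B->A, C->CA

  step 0 ⇒ step 1: ACA ⇒ CB·CA·CB
    A ↦ CB
    C ↦ CA
    B ↦ A  (constrained at step 1)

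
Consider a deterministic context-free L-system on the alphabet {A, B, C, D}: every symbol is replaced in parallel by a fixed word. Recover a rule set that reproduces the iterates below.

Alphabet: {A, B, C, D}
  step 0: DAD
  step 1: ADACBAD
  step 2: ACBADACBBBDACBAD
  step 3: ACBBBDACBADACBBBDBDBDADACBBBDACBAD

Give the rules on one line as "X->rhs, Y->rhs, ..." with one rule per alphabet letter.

A->ACB, B->BD, C->B, D->AD

  step 2 ⇒ step 3: ACBADACBBBDACBAD ⇒ ACB·B·BD·ACB·AD·ACB·B·BD·BD·BD·AD·ACB·B·BD·ACB·AD
    A ↦ ACB
    B ↦ BD
    C ↦ B
    D ↦ AD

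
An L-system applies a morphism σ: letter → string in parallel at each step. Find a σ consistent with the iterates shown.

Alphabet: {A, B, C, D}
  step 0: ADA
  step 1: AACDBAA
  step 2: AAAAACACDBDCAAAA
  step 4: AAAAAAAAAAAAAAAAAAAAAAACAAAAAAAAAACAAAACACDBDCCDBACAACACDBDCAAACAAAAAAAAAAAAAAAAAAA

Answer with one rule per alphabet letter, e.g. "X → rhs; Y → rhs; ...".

  step 1 ⇒ step 2: AACDBAA ⇒ AA·AA·ACA·CDB·DC·AA·AA
    A ↦ AA
    B ↦ DC
    C ↦ ACA
    D ↦ CDB

A->AA, B->DC, C->ACA, D->CDB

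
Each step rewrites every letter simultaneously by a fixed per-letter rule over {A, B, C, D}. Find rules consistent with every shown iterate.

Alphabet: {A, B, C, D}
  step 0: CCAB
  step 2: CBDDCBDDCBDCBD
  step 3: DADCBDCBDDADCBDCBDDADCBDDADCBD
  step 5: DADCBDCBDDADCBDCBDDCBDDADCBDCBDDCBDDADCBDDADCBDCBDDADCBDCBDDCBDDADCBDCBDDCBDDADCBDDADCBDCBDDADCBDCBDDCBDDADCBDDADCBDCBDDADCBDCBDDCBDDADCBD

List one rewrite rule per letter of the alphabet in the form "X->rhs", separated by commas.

  step 2 ⇒ step 3: CBDDCBDDCBDCBD ⇒ DA·D·CBD·CBD·DA·D·CBD·CBD·DA·D·CBD·DA·D·CBD
    B ↦ D
    C ↦ DA
    D ↦ CBD
    A ↦ D  (constrained at step 0)

A->D, B->D, C->DA, D->CBD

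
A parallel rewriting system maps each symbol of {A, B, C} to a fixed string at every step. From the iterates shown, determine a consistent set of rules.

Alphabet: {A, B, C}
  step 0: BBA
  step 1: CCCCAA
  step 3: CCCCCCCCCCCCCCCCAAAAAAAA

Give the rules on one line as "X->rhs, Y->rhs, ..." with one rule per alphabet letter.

  step 0 ⇒ step 1: BBA ⇒ CC·CC·AA
    A ↦ AA
    B ↦ CC
    C ↦ BB  (constrained at step 1)

A->AA, B->CC, C->BB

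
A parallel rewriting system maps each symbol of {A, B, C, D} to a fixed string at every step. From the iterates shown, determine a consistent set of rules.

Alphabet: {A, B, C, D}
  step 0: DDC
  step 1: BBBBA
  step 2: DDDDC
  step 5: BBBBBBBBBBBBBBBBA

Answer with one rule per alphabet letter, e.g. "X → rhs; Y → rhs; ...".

  step 1 ⇒ step 2: BBBBA ⇒ D·D·D·D·C
    A ↦ C
    B ↦ D
  step 0 ⇒ step 1: DDC ⇒ BB·BB·A
    C ↦ A
  step 0 ⇒ step 1: DDC ⇒ BB·BB·A
    D ↦ BB

A->C, B->D, C->A, D->BB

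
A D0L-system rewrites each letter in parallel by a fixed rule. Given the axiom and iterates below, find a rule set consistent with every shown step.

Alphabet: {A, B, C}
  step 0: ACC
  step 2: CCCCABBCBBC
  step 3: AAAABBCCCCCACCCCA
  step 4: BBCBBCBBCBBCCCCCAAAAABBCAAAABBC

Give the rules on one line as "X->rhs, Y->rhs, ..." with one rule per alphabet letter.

A->BBC, B->CC, C->A

  step 3 ⇒ step 4: AAAABBCCCCCACCCCA ⇒ BBC·BBC·BBC·BBC·CC·CC·A·A·A·A·A·BBC·A·A·A·A·BBC
    A ↦ BBC
    B ↦ CC
    C ↦ A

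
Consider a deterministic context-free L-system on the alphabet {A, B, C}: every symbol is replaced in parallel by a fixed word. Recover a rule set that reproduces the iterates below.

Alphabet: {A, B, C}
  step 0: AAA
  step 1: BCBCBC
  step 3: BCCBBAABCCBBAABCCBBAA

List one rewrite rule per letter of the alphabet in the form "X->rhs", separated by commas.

  step 0 ⇒ step 1: AAA ⇒ BC·BC·BC
    A ↦ BC
    B ↦ A  (constrained at step 1)
    C ↦ CBB  (constrained at step 1)

A->BC, B->A, C->CBB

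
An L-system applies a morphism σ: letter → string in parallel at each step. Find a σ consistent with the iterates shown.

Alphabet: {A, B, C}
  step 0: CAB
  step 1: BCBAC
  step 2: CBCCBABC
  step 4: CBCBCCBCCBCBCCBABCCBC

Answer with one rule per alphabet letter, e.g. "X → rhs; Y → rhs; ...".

A->BA, B->C, C->BC

  step 1 ⇒ step 2: BCBAC ⇒ C·BC·C·BA·BC
    A ↦ BA
    B ↦ C
    C ↦ BC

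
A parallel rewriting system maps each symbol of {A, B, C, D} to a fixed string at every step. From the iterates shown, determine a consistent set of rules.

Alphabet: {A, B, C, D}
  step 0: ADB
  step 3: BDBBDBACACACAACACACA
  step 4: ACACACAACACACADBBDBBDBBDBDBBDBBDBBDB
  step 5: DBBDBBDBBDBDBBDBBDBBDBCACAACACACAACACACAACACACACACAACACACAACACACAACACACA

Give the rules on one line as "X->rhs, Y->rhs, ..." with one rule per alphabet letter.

  step 4 ⇒ step 5: ACACACAACACACADBBDBBDBBDBDBBDBBDBBDB ⇒ DB·B·DB·B·DB·B·DB·DB·B·DB·B·DB·B·DB·C·ACA·ACA·C·ACA·ACA·C·ACA·ACA·C·ACA·C·ACA·ACA·C·ACA·ACA·C·ACA·ACA·C·ACA
    A ↦ DB
    B ↦ ACA
    C ↦ B
    D ↦ C

A->DB, B->ACA, C->B, D->C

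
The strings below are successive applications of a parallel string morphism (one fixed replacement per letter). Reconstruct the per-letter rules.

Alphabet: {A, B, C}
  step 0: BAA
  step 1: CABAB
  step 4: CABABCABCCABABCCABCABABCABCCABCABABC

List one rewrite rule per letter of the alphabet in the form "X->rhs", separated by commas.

  step 0 ⇒ step 1: BAA ⇒ C·AB·AB
    A ↦ AB
    B ↦ C
    C ↦ CAB  (constrained at step 1)

A->AB, B->C, C->CAB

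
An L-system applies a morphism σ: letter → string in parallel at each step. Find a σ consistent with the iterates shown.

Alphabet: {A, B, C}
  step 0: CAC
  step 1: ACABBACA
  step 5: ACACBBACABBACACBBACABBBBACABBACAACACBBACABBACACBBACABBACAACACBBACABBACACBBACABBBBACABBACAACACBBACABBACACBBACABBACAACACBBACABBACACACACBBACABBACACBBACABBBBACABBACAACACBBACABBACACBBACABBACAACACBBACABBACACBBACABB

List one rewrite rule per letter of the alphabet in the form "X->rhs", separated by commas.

A->BB, B->AC, C->ACA

  step 0 ⇒ step 1: CAC ⇒ ACA·BB·ACA
    A ↦ BB
    C ↦ ACA
    B ↦ AC  (constrained at step 1)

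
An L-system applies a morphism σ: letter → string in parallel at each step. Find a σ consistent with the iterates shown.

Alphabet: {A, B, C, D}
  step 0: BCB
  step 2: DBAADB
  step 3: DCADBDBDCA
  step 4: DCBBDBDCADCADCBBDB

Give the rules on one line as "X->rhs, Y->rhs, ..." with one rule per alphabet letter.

A->DB, B->A, C->BB, D->DC

  step 3 ⇒ step 4: DCADBDBDCA ⇒ DC·BB·DB·DC·A·DC·A·DC·BB·DB
    A ↦ DB
    B ↦ A
    C ↦ BB
    D ↦ DC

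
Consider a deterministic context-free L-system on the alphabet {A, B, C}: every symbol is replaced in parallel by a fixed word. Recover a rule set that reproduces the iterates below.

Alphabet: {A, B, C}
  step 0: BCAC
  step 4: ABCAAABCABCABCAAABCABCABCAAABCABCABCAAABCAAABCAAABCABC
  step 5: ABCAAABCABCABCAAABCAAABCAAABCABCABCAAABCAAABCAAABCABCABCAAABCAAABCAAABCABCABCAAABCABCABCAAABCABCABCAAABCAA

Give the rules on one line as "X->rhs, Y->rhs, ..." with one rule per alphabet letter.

A->ABC, B->A, C->A

  step 4 ⇒ step 5: ABCAAABCABCABCAAABCABCABCAAABCABCABCAAABCAAABCAAABCABC ⇒ ABC·A·A·ABC·ABC·ABC·A·A·ABC·A·A·ABC·A·A·ABC·ABC·ABC·A·A·ABC·A·A·ABC·A·A·ABC·ABC·ABC·A·A·ABC·A·A·ABC·A·A·ABC·ABC·ABC·A·A·ABC·ABC·ABC·A·A·ABC·ABC·ABC·A·A·ABC·A·A
    A ↦ ABC
    B ↦ A
    C ↦ A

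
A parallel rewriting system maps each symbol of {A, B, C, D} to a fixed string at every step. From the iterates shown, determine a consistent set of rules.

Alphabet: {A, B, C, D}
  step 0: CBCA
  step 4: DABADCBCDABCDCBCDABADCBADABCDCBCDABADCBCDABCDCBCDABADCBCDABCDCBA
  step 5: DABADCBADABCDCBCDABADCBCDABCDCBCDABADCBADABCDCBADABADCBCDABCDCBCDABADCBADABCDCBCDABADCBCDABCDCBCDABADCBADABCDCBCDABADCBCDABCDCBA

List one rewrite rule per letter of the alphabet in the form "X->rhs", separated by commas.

A->BA, B->DC, C->BC, D->DA

  step 4 ⇒ step 5: DABADCBCDABCDCBCDABADCBADABCDCBCDABADCBCDABCDCBCDABADCBCDABCDCBA ⇒ DA·BA·DC·BA·DA·BC·DC·BC·DA·BA·DC·BC·DA·BC·DC·BC·DA·BA·DC·BA·DA·BC·DC·BA·DA·BA·DC·BC·DA·BC·DC·BC·DA·BA·DC·BA·DA·BC·DC·BC·DA·BA·DC·BC·DA·BC·DC·BC·DA·BA·DC·BA·DA·BC·DC·BC·DA·BA·DC·BC·DA·BC·DC·BA
    A ↦ BA
    B ↦ DC
    C ↦ BC
    D ↦ DA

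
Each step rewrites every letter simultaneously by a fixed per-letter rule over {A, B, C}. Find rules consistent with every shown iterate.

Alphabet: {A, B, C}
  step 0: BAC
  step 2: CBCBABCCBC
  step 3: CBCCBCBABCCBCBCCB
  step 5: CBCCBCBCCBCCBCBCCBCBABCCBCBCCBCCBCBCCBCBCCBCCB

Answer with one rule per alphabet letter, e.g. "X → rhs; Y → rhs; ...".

  step 2 ⇒ step 3: CBCBABCCBC ⇒ CB·C·CB·C·BAB·C·CB·CB·C·CB
    A ↦ BAB
    B ↦ C
    C ↦ CB

A->BAB, B->C, C->CB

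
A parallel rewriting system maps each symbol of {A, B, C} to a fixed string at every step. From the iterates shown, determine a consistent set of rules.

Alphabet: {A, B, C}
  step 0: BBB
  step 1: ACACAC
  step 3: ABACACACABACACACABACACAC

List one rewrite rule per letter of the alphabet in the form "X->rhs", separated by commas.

  step 0 ⇒ step 1: BBB ⇒ AC·AC·AC
    B ↦ AC
    A ↦ AB  (constrained at step 1)
    C ↦ BB  (constrained at step 1)

A->AB, B->AC, C->BB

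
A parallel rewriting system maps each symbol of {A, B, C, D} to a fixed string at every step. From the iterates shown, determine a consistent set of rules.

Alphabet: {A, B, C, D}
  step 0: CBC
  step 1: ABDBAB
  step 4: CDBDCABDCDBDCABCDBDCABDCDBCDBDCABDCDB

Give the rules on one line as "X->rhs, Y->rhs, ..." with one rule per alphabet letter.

  step 0 ⇒ step 1: CBC ⇒ AB·DB·AB
    B ↦ DB
    C ↦ AB
    A ↦ C  (constrained at step 1)
    D ↦ DC  (constrained at step 1)

A->C, B->DB, C->AB, D->DC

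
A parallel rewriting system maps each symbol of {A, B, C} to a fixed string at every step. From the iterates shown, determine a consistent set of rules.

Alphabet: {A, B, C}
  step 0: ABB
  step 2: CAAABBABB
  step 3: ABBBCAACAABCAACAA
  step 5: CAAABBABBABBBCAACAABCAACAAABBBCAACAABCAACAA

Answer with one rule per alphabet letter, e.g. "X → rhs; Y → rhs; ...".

  step 2 ⇒ step 3: CAAABBABB ⇒ A·B·B·B·CAA·CAA·B·CAA·CAA
    A ↦ B
    B ↦ CAA
    C ↦ A

A->B, B->CAA, C->A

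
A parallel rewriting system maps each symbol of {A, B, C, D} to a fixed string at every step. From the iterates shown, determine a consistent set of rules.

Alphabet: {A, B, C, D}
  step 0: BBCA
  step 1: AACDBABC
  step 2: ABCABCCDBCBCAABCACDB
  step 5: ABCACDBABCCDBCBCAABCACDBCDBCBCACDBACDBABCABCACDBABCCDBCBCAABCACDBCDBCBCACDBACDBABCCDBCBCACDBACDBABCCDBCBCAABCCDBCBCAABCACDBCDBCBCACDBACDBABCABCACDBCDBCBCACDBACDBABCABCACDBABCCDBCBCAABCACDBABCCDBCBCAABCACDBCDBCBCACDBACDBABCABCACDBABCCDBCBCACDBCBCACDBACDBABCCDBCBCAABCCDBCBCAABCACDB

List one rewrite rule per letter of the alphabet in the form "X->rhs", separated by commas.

  step 1 ⇒ step 2: AACDBABC ⇒ ABC·ABC·CDB·CBC·A·ABC·A·CDB
    A ↦ ABC
    B ↦ A
    C ↦ CDB
    D ↦ CBC

A->ABC, B->A, C->CDB, D->CBC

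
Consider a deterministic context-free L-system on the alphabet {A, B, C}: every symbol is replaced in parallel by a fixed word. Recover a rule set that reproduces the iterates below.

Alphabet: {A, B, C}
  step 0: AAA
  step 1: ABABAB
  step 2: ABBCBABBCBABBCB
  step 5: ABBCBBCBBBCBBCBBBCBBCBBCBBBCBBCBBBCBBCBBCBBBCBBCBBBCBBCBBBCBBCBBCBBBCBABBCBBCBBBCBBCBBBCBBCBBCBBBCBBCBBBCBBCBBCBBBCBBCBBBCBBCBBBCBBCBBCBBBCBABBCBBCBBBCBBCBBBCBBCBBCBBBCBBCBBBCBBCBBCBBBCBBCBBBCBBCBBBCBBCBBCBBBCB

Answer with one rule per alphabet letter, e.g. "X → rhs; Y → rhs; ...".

  step 1 ⇒ step 2: ABABAB ⇒ AB·BCB·AB·BCB·AB·BCB
    A ↦ AB
    B ↦ BCB
    C ↦ B  (constrained at step 2)

A->AB, B->BCB, C->B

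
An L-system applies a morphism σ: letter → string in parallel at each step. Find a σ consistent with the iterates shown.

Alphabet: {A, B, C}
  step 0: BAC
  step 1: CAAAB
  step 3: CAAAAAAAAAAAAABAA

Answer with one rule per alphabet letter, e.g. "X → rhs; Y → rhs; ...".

  step 0 ⇒ step 1: BAC ⇒ CA·AA·B
    A ↦ AA
    B ↦ CA
    C ↦ B

A->AA, B->CA, C->B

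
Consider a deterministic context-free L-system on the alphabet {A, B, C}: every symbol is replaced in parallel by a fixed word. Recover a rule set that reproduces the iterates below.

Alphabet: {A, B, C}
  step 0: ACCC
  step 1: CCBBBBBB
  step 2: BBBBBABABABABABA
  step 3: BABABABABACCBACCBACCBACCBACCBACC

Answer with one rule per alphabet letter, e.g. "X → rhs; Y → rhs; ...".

A->CC, B->BA, C->BB

  step 2 ⇒ step 3: BBBBBABABABABABA ⇒ BA·BA·BA·BA·BA·CC·BA·CC·BA·CC·BA·CC·BA·CC·BA·CC
    A ↦ CC
    B ↦ BA
  step 0 ⇒ step 1: ACCC ⇒ CC·BB·BB·BB
    C ↦ BB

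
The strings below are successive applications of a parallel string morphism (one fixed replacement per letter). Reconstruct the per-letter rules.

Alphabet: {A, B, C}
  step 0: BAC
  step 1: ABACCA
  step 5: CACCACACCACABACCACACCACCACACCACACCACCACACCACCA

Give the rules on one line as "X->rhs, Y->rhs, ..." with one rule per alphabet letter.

A->C, B->ABA, C->CA

  step 0 ⇒ step 1: BAC ⇒ ABA·C·CA
    A ↦ C
    B ↦ ABA
    C ↦ CA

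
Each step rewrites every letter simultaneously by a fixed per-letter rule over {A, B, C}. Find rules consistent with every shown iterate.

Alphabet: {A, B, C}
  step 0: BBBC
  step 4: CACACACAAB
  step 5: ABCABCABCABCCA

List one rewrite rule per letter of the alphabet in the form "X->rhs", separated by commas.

A->C, B->A, C->AB

  step 4 ⇒ step 5: CACACACAAB ⇒ AB·C·AB·C·AB·C·AB·C·C·A
    A ↦ C
    B ↦ A
    C ↦ AB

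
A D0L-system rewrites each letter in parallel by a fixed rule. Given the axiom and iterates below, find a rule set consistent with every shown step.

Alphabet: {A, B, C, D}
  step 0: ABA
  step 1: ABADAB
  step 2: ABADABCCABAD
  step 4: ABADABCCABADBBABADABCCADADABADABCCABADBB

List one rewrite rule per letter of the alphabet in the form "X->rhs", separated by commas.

A->AB, B->AD, C->B, D->CC

  step 1 ⇒ step 2: ABADAB ⇒ AB·AD·AB·CC·AB·AD
    A ↦ AB
    B ↦ AD
    D ↦ CC
    C ↦ B  (constrained at step 2)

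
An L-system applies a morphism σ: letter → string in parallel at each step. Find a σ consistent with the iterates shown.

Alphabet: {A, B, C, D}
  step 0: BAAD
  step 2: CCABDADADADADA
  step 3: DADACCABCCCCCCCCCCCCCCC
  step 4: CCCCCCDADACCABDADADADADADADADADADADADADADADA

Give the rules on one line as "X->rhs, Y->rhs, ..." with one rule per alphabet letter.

  step 3 ⇒ step 4: DADACCABCCCCCCCCCCCCCCC ⇒ C·CC·C·CC·DA·DA·CC·AB·DA·DA·DA·DA·DA·DA·DA·DA·DA·DA·DA·DA·DA·DA·DA
    A ↦ CC
    B ↦ AB
    C ↦ DA
    D ↦ C

A->CC, B->AB, C->DA, D->C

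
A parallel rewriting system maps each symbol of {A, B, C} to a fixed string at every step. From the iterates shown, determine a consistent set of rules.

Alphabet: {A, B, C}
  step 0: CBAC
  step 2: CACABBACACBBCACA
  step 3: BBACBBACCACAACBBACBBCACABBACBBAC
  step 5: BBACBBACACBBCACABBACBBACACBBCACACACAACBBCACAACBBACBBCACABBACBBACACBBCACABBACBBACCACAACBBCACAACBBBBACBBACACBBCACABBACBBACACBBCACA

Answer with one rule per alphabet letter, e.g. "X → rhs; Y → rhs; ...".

A->AC, B->CA, C->BB

  step 2 ⇒ step 3: CACABBACACBBCACA ⇒ BB·AC·BB·AC·CA·CA·AC·BB·AC·BB·CA·CA·BB·AC·BB·AC
    A ↦ AC
    B ↦ CA
    C ↦ BB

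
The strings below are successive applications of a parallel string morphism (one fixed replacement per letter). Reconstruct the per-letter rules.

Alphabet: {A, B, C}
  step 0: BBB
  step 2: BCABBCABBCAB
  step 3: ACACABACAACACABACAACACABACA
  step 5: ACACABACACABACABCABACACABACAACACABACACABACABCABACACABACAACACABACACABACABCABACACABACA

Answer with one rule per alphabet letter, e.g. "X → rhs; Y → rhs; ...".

A->B, B->ACA, C->CA

  step 2 ⇒ step 3: BCABBCABBCAB ⇒ ACA·CA·B·ACA·ACA·CA·B·ACA·ACA·CA·B·ACA
    A ↦ B
    B ↦ ACA
    C ↦ CA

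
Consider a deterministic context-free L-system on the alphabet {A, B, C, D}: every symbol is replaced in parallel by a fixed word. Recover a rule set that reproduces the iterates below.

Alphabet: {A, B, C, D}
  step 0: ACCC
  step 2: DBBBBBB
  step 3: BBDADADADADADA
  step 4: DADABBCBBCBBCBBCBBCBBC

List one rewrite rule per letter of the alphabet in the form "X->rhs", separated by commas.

A->C, B->DA, C->D, D->BB

  step 3 ⇒ step 4: BBDADADADADADA ⇒ DA·DA·BB·C·BB·C·BB·C·BB·C·BB·C·BB·C
    A ↦ C
    B ↦ DA
    D ↦ BB
    C ↦ D  (constrained at step 0)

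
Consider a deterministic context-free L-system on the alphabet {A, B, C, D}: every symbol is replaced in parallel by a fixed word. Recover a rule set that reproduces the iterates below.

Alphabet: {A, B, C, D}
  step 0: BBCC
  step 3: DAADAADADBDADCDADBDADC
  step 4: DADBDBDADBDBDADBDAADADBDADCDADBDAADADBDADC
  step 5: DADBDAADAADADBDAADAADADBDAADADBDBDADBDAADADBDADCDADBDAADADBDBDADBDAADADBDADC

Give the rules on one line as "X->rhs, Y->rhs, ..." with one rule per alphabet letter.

  step 4 ⇒ step 5: DADBDBDADBDBDADBDAADADBDADCDADBDAADADBDADC ⇒ DA·DB·DA·A·DA·A·DA·DB·DA·A·DA·A·DA·DB·DA·A·DA·DB·DB·DA·DB·DA·A·DA·DB·DA·DC·DA·DB·DA·A·DA·DB·DB·DA·DB·DA·A·DA·DB·DA·DC
    A ↦ DB
    B ↦ A
    C ↦ DC
    D ↦ DA

A->DB, B->A, C->DC, D->DA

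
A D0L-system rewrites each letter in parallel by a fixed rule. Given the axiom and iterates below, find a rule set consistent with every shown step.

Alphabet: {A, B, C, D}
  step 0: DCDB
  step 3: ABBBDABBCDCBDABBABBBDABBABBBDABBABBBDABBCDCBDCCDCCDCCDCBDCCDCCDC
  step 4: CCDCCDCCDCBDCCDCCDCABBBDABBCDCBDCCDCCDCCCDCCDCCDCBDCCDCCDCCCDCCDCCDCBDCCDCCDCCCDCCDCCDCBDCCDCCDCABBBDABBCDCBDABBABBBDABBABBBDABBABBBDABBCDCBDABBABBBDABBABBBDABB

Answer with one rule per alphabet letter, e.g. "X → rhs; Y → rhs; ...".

  step 3 ⇒ step 4: ABBBDABBCDCBDABBABBBDABBABBBDABBABBBDABBCDCBDCCDCCDCCDCBDCCDCCDC ⇒ C·CDC·CDC·CDC·BD·C·CDC·CDC·ABB·BD·ABB·CDC·BD·C·CDC·CDC·C·CDC·CDC·CDC·BD·C·CDC·CDC·C·CDC·CDC·CDC·BD·C·CDC·CDC·C·CDC·CDC·CDC·BD·C·CDC·CDC·ABB·BD·ABB·CDC·BD·ABB·ABB·BD·ABB·ABB·BD·ABB·ABB·BD·ABB·CDC·BD·ABB·ABB·BD·ABB·ABB·BD·ABB
    A ↦ C
    B ↦ CDC
    C ↦ ABB
    D ↦ BD

A->C, B->CDC, C->ABB, D->BD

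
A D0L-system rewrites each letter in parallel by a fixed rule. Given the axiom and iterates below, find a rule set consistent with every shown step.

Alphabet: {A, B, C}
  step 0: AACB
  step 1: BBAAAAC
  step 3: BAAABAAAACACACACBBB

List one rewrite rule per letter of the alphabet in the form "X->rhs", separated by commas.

  step 0 ⇒ step 1: AACB ⇒ B·B·AAA·AC
    A ↦ B
    B ↦ AC
    C ↦ AAA

A->B, B->AC, C->AAA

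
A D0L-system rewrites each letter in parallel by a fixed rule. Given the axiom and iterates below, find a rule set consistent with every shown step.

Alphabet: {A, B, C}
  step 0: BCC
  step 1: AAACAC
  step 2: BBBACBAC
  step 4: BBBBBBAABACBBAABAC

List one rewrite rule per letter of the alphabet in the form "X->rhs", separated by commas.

  step 1 ⇒ step 2: AAACAC ⇒ B·B·B·AC·B·AC
    A ↦ B
    C ↦ AC
  step 0 ⇒ step 1: BCC ⇒ AA·AC·AC
    B ↦ AA

A->B, B->AA, C->AC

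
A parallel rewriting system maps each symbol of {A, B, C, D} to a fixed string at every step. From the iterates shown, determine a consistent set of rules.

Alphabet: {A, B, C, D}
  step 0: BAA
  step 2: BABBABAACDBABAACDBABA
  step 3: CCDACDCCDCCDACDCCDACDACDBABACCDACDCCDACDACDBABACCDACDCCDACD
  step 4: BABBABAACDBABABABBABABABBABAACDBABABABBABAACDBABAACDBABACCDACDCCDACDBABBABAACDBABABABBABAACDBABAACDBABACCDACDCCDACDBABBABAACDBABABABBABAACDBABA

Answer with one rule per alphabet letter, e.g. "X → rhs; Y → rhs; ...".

A->ACD, B->CCD, C->BAB, D->A

  step 3 ⇒ step 4: CCDACDCCDCCDACDCCDACDACDBABACCDACDCCDACDACDBABACCDACDCCDACD ⇒ BAB·BAB·A·ACD·BAB·A·BAB·BAB·A·BAB·BAB·A·ACD·BAB·A·BAB·BAB·A·ACD·BAB·A·ACD·BAB·A·CCD·ACD·CCD·ACD·BAB·BAB·A·ACD·BAB·A·BAB·BAB·A·ACD·BAB·A·ACD·BAB·A·CCD·ACD·CCD·ACD·BAB·BAB·A·ACD·BAB·A·BAB·BAB·A·ACD·BAB·A
    A ↦ ACD
    B ↦ CCD
    C ↦ BAB
    D ↦ A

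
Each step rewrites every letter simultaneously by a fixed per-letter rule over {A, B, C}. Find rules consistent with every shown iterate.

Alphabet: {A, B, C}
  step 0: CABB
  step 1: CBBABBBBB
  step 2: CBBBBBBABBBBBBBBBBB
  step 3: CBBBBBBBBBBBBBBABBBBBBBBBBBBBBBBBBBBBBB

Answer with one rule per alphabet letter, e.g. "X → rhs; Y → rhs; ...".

  step 2 ⇒ step 3: CBBBBBBABBBBBBBBBBB ⇒ CBB·BB·BB·BB·BB·BB·BB·AB·BB·BB·BB·BB·BB·BB·BB·BB·BB·BB·BB
    A ↦ AB
    B ↦ BB
    C ↦ CBB

A->AB, B->BB, C->CBB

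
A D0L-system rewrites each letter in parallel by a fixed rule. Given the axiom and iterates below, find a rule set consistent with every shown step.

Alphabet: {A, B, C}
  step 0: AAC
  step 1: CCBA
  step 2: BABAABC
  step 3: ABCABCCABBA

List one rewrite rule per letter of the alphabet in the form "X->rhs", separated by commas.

  step 2 ⇒ step 3: BABAABC ⇒ AB·C·AB·C·C·AB·BA
    A ↦ C
    B ↦ AB
    C ↦ BA

A->C, B->AB, C->BA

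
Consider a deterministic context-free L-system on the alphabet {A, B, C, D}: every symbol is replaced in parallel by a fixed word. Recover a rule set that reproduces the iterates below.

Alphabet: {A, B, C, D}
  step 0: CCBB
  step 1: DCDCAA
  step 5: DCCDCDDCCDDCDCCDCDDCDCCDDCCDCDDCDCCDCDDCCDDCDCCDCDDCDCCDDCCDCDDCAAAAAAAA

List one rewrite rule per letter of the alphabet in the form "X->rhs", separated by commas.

  step 0 ⇒ step 1: CCBB ⇒ DC·DC·A·A
    B ↦ A
    C ↦ DC
    A ↦ BB  (constrained at step 1)
    D ↦ CD  (constrained at step 1)

A->BB, B->A, C->DC, D->CD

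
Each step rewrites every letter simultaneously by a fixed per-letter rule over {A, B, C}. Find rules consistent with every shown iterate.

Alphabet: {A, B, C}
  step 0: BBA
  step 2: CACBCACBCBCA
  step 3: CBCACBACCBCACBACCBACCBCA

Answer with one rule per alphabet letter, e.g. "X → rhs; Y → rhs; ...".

A->CA, B->AC, C->CB

  step 2 ⇒ step 3: CACBCACBCBCA ⇒ CB·CA·CB·AC·CB·CA·CB·AC·CB·AC·CB·CA
    A ↦ CA
    B ↦ AC
    C ↦ CB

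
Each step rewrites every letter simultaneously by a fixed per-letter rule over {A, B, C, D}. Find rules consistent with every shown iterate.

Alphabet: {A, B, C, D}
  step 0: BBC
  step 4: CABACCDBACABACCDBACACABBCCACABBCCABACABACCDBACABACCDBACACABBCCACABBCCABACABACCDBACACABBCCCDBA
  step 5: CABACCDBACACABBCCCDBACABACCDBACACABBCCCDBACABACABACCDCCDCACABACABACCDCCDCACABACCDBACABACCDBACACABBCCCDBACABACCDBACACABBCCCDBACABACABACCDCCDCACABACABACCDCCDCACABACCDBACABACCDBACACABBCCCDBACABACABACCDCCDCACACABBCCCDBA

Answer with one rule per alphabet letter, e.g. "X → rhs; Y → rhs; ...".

A->BA, B->CCD, C->CA, D->BBC

  step 4 ⇒ step 5: CABACCDBACABACCDBACACABBCCACABBCCABACABACCDBACABACCDBACACABBCCACABBCCABACABACCDBACACABBCCCDBA ⇒ CA·BA·CCD·BA·CA·CA·BBC·CCD·BA·CA·BA·CCD·BA·CA·CA·BBC·CCD·BA·CA·BA·CA·BA·CCD·CCD·CA·CA·BA·CA·BA·CCD·CCD·CA·CA·BA·CCD·BA·CA·BA·CCD·BA·CA·CA·BBC·CCD·BA·CA·BA·CCD·BA·CA·CA·BBC·CCD·BA·CA·BA·CA·BA·CCD·CCD·CA·CA·BA·CA·BA·CCD·CCD·CA·CA·BA·CCD·BA·CA·BA·CCD·BA·CA·CA·BBC·CCD·BA·CA·BA·CA·BA·CCD·CCD·CA·CA·CA·BBC·CCD·BA
    A ↦ BA
    B ↦ CCD
    C ↦ CA
    D ↦ BBC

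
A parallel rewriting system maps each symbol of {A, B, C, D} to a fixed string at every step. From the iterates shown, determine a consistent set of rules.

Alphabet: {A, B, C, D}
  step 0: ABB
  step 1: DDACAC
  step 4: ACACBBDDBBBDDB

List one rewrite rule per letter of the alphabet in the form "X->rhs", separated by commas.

  step 0 ⇒ step 1: ABB ⇒ DD·AC·AC
    A ↦ DD
    B ↦ AC
    C ↦ B  (constrained at step 1)
    D ↦ C  (constrained at step 1)

A->DD, B->AC, C->B, D->C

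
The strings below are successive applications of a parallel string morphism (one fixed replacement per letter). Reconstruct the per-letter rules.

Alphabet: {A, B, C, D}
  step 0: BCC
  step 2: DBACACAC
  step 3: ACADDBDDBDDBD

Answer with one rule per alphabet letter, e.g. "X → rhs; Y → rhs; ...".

  step 2 ⇒ step 3: DBACACAC ⇒ AC·AD·DB·D·DB·D·DB·D
    A ↦ DB
    B ↦ AD
    C ↦ D
    D ↦ AC

A->DB, B->AD, C->D, D->AC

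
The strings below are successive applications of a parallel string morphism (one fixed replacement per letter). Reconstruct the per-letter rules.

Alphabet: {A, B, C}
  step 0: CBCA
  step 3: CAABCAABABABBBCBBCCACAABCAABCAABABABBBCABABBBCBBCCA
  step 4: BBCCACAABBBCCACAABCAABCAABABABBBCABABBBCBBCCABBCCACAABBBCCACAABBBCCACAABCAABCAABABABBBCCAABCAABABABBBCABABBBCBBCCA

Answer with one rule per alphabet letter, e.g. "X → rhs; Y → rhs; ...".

A->CA, B->AB, C->BBC

  step 3 ⇒ step 4: CAABCAABABABBBCBBCCACAABCAABCAABABABBBCABABBBCBBCCA ⇒ BBC·CA·CA·AB·BBC·CA·CA·AB·CA·AB·CA·AB·AB·AB·BBC·AB·AB·BBC·BBC·CA·BBC·CA·CA·AB·BBC·CA·CA·AB·BBC·CA·CA·AB·CA·AB·CA·AB·AB·AB·BBC·CA·AB·CA·AB·AB·AB·BBC·AB·AB·BBC·BBC·CA
    A ↦ CA
    B ↦ AB
    C ↦ BBC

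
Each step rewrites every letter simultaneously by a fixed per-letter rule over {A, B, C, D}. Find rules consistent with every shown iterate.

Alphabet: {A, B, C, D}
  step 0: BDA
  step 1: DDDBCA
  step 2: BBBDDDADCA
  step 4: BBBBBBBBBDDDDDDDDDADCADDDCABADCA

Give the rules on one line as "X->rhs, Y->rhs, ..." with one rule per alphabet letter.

  step 1 ⇒ step 2: DDDBCA ⇒ B·B·B·DDD·AD·CA
    A ↦ CA
    B ↦ DDD
    C ↦ AD
    D ↦ B

A->CA, B->DDD, C->AD, D->B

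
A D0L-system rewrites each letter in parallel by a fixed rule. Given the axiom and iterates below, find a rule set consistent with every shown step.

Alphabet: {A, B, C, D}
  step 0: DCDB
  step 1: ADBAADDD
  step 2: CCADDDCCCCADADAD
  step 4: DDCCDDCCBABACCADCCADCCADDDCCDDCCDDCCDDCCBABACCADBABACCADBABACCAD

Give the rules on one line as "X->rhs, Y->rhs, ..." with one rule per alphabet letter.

A->CC, B->DD, C->BA, D->AD

  step 1 ⇒ step 2: ADBAADDD ⇒ CC·AD·DD·CC·CC·AD·AD·AD
    A ↦ CC
    B ↦ DD
    D ↦ AD
  step 0 ⇒ step 1: DCDB ⇒ AD·BA·AD·DD
    C ↦ BA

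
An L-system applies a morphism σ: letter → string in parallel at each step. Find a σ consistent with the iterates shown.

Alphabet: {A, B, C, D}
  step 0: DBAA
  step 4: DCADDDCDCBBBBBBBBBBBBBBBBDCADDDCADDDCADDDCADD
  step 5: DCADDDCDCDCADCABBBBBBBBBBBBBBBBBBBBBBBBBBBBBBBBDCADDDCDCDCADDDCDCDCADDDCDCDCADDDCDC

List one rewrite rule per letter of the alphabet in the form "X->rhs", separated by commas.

A->DD, B->BB, C->A, D->DC

  step 4 ⇒ step 5: DCADDDCDCBBBBBBBBBBBBBBBBDCADDDCADDDCADDDCADD ⇒ DC·A·DD·DC·DC·DC·A·DC·A·BB·BB·BB·BB·BB·BB·BB·BB·BB·BB·BB·BB·BB·BB·BB·BB·DC·A·DD·DC·DC·DC·A·DD·DC·DC·DC·A·DD·DC·DC·DC·A·DD·DC·DC
    A ↦ DD
    B ↦ BB
    C ↦ A
    D ↦ DC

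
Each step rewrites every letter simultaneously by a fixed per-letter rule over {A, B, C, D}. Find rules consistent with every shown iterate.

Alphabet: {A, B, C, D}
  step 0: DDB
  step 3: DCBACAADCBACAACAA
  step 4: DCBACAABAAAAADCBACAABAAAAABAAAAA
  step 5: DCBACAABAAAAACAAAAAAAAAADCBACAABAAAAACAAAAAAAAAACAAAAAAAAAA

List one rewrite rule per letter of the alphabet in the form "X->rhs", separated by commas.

A->AA, B->C, C->BA, D->DC

  step 4 ⇒ step 5: DCBACAABAAAAADCBACAABAAAAABAAAAA ⇒ DC·BA·C·AA·BA·AA·AA·C·AA·AA·AA·AA·AA·DC·BA·C·AA·BA·AA·AA·C·AA·AA·AA·AA·AA·C·AA·AA·AA·AA·AA
    A ↦ AA
    B ↦ C
    C ↦ BA
    D ↦ DC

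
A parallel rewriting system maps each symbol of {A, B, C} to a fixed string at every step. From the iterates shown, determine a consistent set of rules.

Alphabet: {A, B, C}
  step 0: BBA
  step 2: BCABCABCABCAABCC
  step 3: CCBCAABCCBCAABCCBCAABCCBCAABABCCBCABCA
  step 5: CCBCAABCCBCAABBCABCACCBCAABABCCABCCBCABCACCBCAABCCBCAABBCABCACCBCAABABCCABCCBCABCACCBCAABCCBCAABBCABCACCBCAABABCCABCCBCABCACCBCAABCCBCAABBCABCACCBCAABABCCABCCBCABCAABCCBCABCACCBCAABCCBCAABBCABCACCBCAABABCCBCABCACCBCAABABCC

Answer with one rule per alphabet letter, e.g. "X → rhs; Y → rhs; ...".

  step 2 ⇒ step 3: BCABCABCABCAABCC ⇒ CC·BCA·AB·CC·BCA·AB·CC·BCA·AB·CC·BCA·AB·AB·CC·BCA·BCA
    A ↦ AB
    B ↦ CC
    C ↦ BCA

A->AB, B->CC, C->BCA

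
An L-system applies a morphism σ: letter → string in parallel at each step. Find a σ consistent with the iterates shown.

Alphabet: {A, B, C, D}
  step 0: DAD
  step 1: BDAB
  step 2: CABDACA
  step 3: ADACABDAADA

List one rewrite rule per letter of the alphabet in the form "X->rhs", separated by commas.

  step 2 ⇒ step 3: CABDACA ⇒ A·DA·CA·B·DA·A·DA
    A ↦ DA
    B ↦ CA
    C ↦ A
    D ↦ B

A->DA, B->CA, C->A, D->B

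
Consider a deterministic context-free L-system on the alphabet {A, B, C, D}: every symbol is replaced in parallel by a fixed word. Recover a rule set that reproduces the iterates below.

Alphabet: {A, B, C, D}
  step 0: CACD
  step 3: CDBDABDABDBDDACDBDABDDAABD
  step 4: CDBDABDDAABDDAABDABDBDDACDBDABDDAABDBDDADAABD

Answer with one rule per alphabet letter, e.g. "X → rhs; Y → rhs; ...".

  step 3 ⇒ step 4: CDBDABDABDBDDACDBDABDDAABD ⇒ CD·BD·A·BD·DA·A·BD·DA·A·BD·A·BD·BD·DA·CD·BD·A·BD·DA·A·BD·BD·DA·DA·A·BD
    A ↦ DA
    B ↦ A
    C ↦ CD
    D ↦ BD

A->DA, B->A, C->CD, D->BD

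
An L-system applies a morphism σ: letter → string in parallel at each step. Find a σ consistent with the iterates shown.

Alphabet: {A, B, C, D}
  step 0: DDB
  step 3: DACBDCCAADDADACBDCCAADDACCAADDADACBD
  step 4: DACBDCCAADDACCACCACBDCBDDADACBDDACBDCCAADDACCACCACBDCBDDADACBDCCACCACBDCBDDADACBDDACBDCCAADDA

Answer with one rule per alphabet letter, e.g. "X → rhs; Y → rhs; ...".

  step 3 ⇒ step 4: DACBDCCAADDADACBDCCAADDACCAADDADACBD ⇒ DA·CBD·CCA·AD·DA·CCA·CCA·CBD·CBD·DA·DA·CBD·DA·CBD·CCA·AD·DA·CCA·CCA·CBD·CBD·DA·DA·CBD·CCA·CCA·CBD·CBD·DA·DA·CBD·DA·CBD·CCA·AD·DA
    A ↦ CBD
    B ↦ AD
    C ↦ CCA
    D ↦ DA

A->CBD, B->AD, C->CCA, D->DA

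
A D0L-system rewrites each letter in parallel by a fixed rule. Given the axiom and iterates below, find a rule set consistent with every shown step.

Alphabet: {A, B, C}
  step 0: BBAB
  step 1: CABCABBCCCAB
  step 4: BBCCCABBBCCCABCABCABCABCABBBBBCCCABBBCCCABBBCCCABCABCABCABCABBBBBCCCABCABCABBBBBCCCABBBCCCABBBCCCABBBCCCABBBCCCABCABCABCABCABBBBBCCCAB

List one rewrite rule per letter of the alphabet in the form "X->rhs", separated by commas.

  step 0 ⇒ step 1: BBAB ⇒ CAB·CAB·BCC·CAB
    A ↦ BCC
    B ↦ CAB
    C ↦ B  (constrained at step 1)

A->BCC, B->CAB, C->B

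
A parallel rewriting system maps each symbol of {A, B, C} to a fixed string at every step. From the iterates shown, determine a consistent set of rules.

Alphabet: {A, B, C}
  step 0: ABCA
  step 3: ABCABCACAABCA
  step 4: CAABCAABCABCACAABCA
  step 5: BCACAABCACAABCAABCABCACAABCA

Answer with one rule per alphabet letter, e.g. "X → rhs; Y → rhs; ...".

A->CA, B->A, C->B

  step 4 ⇒ step 5: CAABCAABCABCACAABCA ⇒ B·CA·CA·A·B·CA·CA·A·B·CA·A·B·CA·B·CA·CA·A·B·CA
    A ↦ CA
    B ↦ A
    C ↦ B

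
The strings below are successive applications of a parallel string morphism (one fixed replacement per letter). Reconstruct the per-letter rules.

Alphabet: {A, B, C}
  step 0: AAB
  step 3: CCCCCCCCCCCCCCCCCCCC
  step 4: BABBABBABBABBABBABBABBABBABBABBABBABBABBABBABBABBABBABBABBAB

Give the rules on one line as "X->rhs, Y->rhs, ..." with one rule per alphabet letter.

A->C, B->CC, C->BAB

  step 3 ⇒ step 4: CCCCCCCCCCCCCCCCCCCC ⇒ BAB·BAB·BAB·BAB·BAB·BAB·BAB·BAB·BAB·BAB·BAB·BAB·BAB·BAB·BAB·BAB·BAB·BAB·BAB·BAB
    C ↦ BAB
    A ↦ C  (constrained at step 0)
    B ↦ CC  (constrained at step 0)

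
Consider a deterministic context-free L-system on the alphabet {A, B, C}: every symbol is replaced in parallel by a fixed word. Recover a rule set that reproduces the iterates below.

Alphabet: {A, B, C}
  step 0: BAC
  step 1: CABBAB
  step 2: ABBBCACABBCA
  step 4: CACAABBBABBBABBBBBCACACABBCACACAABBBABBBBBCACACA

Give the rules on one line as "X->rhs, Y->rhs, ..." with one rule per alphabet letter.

  step 1 ⇒ step 2: CABBAB ⇒ AB·BB·CA·CA·BB·CA
    A ↦ BB
    B ↦ CA
    C ↦ AB

A->BB, B->CA, C->AB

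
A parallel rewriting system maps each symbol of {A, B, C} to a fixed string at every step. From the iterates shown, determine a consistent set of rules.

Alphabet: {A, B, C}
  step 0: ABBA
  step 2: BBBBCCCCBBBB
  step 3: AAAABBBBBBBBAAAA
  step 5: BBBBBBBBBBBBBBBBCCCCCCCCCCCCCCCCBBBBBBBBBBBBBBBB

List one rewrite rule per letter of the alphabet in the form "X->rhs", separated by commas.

A->CC, B->A, C->BB

  step 2 ⇒ step 3: BBBBCCCCBBBB ⇒ A·A·A·A·BB·BB·BB·BB·A·A·A·A
    B ↦ A
    C ↦ BB
    A ↦ CC  (constrained at step 0)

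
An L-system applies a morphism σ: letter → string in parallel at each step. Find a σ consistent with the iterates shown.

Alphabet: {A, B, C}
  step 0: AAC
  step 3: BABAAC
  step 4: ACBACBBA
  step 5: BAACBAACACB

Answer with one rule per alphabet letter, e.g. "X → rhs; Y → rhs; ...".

A->B, B->AC, C->A

  step 4 ⇒ step 5: ACBACBBA ⇒ B·A·AC·B·A·AC·AC·B
    A ↦ B
    B ↦ AC
    C ↦ A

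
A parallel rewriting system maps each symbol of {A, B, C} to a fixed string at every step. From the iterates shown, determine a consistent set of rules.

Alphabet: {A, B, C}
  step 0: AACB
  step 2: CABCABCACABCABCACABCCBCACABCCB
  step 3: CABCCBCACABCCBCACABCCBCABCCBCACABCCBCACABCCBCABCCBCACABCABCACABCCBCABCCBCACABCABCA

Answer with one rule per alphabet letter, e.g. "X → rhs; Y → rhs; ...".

  step 2 ⇒ step 3: CABCABCACABCABCACABCCBCACABCCB ⇒ CAB·CCB·CA·CAB·CCB·CA·CAB·CCB·CAB·CCB·CA·CAB·CCB·CA·CAB·CCB·CAB·CCB·CA·CAB·CAB·CA·CAB·CCB·CAB·CCB·CA·CAB·CAB·CA
    A ↦ CCB
    B ↦ CA
    C ↦ CAB

A->CCB, B->CA, C->CAB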